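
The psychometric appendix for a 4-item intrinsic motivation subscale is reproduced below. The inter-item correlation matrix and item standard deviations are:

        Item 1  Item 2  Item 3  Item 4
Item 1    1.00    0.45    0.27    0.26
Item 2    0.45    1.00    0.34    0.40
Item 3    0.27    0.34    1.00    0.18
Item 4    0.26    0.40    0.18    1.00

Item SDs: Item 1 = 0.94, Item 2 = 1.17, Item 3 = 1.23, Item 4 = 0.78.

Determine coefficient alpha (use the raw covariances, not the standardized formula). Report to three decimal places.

coefficient alpha = 0.641

Σσ²ᵢ = 0.94² + 1.17² + 1.23² + 0.78² = 4.3738
Covariances σ_ij = r_ij · s_i · s_j:
  σ(Item 1,Item 2) = 0.45 × 0.94 × 1.17 = 0.4949
  σ(Item 1,Item 3) = 0.27 × 0.94 × 1.23 = 0.3122
  σ(Item 1,Item 4) = 0.26 × 0.94 × 0.78 = 0.1906
  σ(Item 2,Item 3) = 0.34 × 1.17 × 1.23 = 0.4893
  σ(Item 2,Item 4) = 0.40 × 1.17 × 0.78 = 0.3650
  σ(Item 3,Item 4) = 0.18 × 1.23 × 0.78 = 0.1727
σ²_T = Σσ²ᵢ + 2·Σσ_ij = 4.3738 + 2 × 2.0247 = 8.4232
α = (4/3)·(1 − 4.3738/8.4232) = 0.641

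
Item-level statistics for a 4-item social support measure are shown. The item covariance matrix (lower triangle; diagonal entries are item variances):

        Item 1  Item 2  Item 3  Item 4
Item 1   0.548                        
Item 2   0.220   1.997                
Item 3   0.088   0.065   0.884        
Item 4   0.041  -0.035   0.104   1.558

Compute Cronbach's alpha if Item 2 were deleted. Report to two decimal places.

Remaining items: Item 1, Item 3, Item 4 (k = 3).
ΣVar(i) = 0.548 + 0.884 + 1.558 = 2.990
σ²_total = 2.990 + 2 × 0.233 = 3.456
α (item deleted) = (3/2)·(1 − 2.990/3.456) = 0.20

α = 0.20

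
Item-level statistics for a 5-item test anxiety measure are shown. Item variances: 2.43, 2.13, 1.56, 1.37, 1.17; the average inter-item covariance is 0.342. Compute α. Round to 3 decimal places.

α = 0.552

Σσ²ᵢ = 2.43 + 2.13 + 1.56 + 1.37 + 1.17 = 8.66
Sum of the 10 distinct covariances = 10 × 0.342 = 3.420
Var(T) = Σσ²ᵢ + 2·Σcov = 8.66 + 2 × 3.420 = 15.500
α = (5/4)·(1 − 8.66/15.500) = 0.552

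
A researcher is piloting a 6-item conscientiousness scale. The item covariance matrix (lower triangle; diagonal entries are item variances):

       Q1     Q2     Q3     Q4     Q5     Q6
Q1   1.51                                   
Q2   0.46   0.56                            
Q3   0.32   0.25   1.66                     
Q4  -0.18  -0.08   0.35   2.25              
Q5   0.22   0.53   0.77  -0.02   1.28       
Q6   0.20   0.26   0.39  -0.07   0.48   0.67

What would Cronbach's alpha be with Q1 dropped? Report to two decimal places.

Remaining items: Q2, Q3, Q4, Q5, Q6 (k = 5).
Σσᵢ² = 0.56 + 1.66 + 2.25 + 1.28 + 0.67 = 6.42
Var(T) = 6.42 + 2 × 2.86 = 12.14
α (item deleted) = (5/4)·(1 − 6.42/12.14) = 0.59

α = 0.59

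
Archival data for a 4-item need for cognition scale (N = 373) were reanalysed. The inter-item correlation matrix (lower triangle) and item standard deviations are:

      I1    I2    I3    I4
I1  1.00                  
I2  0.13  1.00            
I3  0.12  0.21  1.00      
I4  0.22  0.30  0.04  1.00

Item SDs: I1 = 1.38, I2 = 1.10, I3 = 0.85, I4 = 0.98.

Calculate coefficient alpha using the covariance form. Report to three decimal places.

Σσ²ᵢ = 1.38² + 1.10² + 0.85² + 0.98² = 4.7973
Covariances σ_ij = r_ij · s_i · s_j:
  σ(I1,I2) = 0.13 × 1.38 × 1.10 = 0.1973
  σ(I1,I3) = 0.12 × 1.38 × 0.85 = 0.1408
  σ(I1,I4) = 0.22 × 1.38 × 0.98 = 0.2975
  σ(I2,I3) = 0.21 × 1.10 × 0.85 = 0.1963
  σ(I2,I4) = 0.30 × 1.10 × 0.98 = 0.3234
  σ(I3,I4) = 0.04 × 0.85 × 0.98 = 0.0333
σ²_T = Σσ²ᵢ + 2·Σσ_ij = 4.7973 + 2 × 1.1886 = 7.1745
α = (4/3)·(1 − 4.7973/7.1745) = 0.442

α = 0.442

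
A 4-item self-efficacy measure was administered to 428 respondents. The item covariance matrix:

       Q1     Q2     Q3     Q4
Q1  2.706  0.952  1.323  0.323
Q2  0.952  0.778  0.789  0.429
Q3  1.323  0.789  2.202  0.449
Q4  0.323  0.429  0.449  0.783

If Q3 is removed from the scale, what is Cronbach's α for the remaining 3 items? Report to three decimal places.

Remaining items: Q1, Q2, Q4 (k = 3).
Σσ²ᵢ = 2.706 + 0.778 + 0.783 = 4.267
σ²_total = 4.267 + 2 × 1.704 = 7.675
α (item deleted) = (3/2)·(1 − 4.267/7.675) = 0.666

α = 0.666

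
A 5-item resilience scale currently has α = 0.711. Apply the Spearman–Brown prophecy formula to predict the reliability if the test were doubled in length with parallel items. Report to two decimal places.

Length factor m = 2
α' = m·α / (1 + (m−1)·α)
   = 2 × 0.711 / (1 + (2 − 1) × 0.711)
   = 1.4220 / 1.7110 = 0.83

predicted reliability = 0.83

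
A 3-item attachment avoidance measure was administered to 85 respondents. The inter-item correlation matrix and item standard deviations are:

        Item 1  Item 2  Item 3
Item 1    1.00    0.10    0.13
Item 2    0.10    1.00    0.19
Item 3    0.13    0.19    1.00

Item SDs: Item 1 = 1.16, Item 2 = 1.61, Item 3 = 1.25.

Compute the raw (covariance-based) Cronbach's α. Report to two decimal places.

Σσ²ᵢ = 1.16² + 1.61² + 1.25² = 5.5002
Covariances σ_ij = r_ij · s_i · s_j:
  σ(Item 1,Item 2) = 0.10 × 1.16 × 1.61 = 0.1868
  σ(Item 1,Item 3) = 0.13 × 1.16 × 1.25 = 0.1885
  σ(Item 2,Item 3) = 0.19 × 1.61 × 1.25 = 0.3824
σ²_T = Σσ²ᵢ + 2·Σσ_ij = 5.5002 + 2 × 0.7577 = 7.0156
α = (3/2)·(1 − 5.5002/7.0156) = 0.32

α = 0.32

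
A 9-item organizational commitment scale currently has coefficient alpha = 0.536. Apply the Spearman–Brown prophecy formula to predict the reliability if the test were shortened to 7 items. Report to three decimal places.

Length factor m = 7/9 = 0.7778
α' = m·α / (1 − (1−m)·α)
   = 7/9 × 0.536 / (1 − (1 − 7/9) × 0.536)
   = 0.4169 / 0.8809 = 0.473

predicted reliability = 0.473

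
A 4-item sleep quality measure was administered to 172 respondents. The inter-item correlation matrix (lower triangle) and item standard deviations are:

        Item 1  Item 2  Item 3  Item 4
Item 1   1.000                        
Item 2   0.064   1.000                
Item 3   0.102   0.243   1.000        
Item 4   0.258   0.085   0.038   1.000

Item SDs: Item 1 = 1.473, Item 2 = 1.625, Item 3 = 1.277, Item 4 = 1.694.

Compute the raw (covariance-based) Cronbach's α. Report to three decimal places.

Σσ²ᵢ = 1.473² + 1.625² + 1.277² + 1.694² = 9.3107
Covariances σ_ij = r_ij · s_i · s_j:
  σ(Item 1,Item 2) = 0.064 × 1.473 × 1.625 = 0.1532
  σ(Item 1,Item 3) = 0.102 × 1.473 × 1.277 = 0.1919
  σ(Item 1,Item 4) = 0.258 × 1.473 × 1.694 = 0.6438
  σ(Item 2,Item 3) = 0.243 × 1.625 × 1.277 = 0.5043
  σ(Item 2,Item 4) = 0.085 × 1.625 × 1.694 = 0.2340
  σ(Item 3,Item 4) = 0.038 × 1.277 × 1.694 = 0.0822
σ²_T = Σσ²ᵢ + 2·Σσ_ij = 9.3107 + 2 × 1.8094 = 12.9295
α = (4/3)·(1 − 9.3107/12.9295) = 0.373

Cronbach's α = 0.373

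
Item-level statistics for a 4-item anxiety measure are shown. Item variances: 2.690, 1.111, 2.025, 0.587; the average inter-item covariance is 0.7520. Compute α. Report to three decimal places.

ΣVar(i) = 2.690 + 1.111 + 2.025 + 0.587 = 6.413
Sum of the 6 distinct covariances = 6 × 0.7520 = 4.5120
total variance = ΣVar(i) + 2·Σcov = 6.413 + 2 × 4.5120 = 15.4370
α = (4/3)·(1 − 6.413/15.4370) = 0.779

α = 0.779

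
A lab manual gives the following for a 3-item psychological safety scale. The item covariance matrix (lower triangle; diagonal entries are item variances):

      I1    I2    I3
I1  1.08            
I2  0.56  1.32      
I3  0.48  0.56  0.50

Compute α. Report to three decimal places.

ΣVar(i) = 1.08 + 1.32 + 0.50 = 2.90
Σ_{i<j} σ_ij = 1.60
σ²_total = 2.90 + 2 × 1.60 = 6.10
α = (k/(k−1))·(1 − ΣVar(i)/σ²_total) = (3/2)·(1 − 2.90/6.10) = 0.787

α = 0.787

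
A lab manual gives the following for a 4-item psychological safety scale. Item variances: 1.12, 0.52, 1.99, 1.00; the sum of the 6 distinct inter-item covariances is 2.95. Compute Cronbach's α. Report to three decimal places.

α = 0.747

ΣVar(i) = 1.12 + 0.52 + 1.99 + 1.00 = 4.63
Sum of distinct covariances = 2.95
Var(T) = ΣVar(i) + 2·Σcov = 4.63 + 2 × 2.95 = 10.53
α = (4/3)·(1 − 4.63/10.53) = 0.747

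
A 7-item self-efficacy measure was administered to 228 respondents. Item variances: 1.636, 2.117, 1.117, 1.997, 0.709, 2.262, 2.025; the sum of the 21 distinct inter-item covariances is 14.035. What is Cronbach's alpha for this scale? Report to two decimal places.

Cronbach's alpha = 0.82

ΣVar(i) = 1.636 + 2.117 + 1.117 + 1.997 + 0.709 + 2.262 + 2.025 = 11.863
Sum of distinct covariances = 14.035
total variance = ΣVar(i) + 2·Σcov = 11.863 + 2 × 14.035 = 39.933
α = (7/6)·(1 − 11.863/39.933) = 0.82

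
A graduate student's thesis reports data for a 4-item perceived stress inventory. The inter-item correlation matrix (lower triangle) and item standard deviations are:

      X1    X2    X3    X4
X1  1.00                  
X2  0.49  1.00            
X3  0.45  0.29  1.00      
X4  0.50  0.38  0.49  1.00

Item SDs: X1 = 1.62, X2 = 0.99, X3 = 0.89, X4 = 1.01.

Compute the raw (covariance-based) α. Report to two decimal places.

α = 0.74

Σσ²ᵢ = 1.62² + 0.99² + 0.89² + 1.01² = 5.4167
Covariances σ_ij = r_ij · s_i · s_j:
  σ(X1,X2) = 0.49 × 1.62 × 0.99 = 0.7859
  σ(X1,X3) = 0.45 × 1.62 × 0.89 = 0.6488
  σ(X1,X4) = 0.50 × 1.62 × 1.01 = 0.8181
  σ(X2,X3) = 0.29 × 0.99 × 0.89 = 0.2555
  σ(X2,X4) = 0.38 × 0.99 × 1.01 = 0.3800
  σ(X3,X4) = 0.49 × 0.89 × 1.01 = 0.4405
σ²_T = Σσ²ᵢ + 2·Σσ_ij = 5.4167 + 2 × 3.3288 = 12.0743
α = (4/3)·(1 − 5.4167/12.0743) = 0.74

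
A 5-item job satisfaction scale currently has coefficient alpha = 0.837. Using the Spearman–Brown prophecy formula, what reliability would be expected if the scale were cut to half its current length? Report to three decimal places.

predicted reliability = 0.720

Length factor m = 1/2
α' = m·α / (1 − (1−m)·α)
   = 1/2 × 0.837 / (1 − (1 − 1/2) × 0.837)
   = 0.4185 / 0.5815 = 0.720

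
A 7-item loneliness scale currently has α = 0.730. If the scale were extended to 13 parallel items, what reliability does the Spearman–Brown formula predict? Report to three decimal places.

predicted reliability = 0.834

Length factor m = 13/7 = 1.8571
α' = m·α / (1 + (m−1)·α)
   = 13/7 × 0.730 / (1 + (13/7 − 1) × 0.730)
   = 1.3557 / 1.6257 = 0.834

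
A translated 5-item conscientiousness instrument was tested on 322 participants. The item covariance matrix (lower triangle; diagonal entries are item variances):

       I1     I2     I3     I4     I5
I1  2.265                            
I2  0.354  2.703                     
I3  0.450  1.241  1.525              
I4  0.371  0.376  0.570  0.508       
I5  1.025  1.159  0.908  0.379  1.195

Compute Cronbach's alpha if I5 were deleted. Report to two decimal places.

α = 0.65

Remaining items: I1, I2, I3, I4 (k = 4).
Σσᵢ² = 2.265 + 2.703 + 1.525 + 0.508 = 7.001
total variance = 7.001 + 2 × 3.362 = 13.725
α (item deleted) = (4/3)·(1 − 7.001/13.725) = 0.65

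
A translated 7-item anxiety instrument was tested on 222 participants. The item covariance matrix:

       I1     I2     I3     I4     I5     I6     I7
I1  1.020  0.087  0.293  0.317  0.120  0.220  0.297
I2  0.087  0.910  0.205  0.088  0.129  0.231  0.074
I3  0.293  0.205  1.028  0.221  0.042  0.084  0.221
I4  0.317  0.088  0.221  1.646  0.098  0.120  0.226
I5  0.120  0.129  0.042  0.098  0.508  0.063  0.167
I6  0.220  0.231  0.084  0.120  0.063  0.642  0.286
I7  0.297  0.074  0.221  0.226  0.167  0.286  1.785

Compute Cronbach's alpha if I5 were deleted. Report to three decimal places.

Remaining items: I1, I2, I3, I4, I6, I7 (k = 6).
ΣVar(i) = 1.020 + 0.910 + 1.028 + 1.646 + 0.642 + 1.785 = 7.031
σ²_total = 7.031 + 2 × 2.970 = 12.971
α (item deleted) = (6/5)·(1 − 7.031/12.971) = 0.550

Cronbach's alpha = 0.550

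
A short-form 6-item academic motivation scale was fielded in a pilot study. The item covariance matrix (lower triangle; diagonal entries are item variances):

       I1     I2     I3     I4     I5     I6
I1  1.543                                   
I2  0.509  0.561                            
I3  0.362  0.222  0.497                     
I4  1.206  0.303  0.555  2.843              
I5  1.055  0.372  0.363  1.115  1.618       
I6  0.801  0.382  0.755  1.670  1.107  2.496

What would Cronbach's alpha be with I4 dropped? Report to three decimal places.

Remaining items: I1, I2, I3, I5, I6 (k = 5).
ΣVar(i) = 1.543 + 0.561 + 0.497 + 1.618 + 2.496 = 6.715
σ²_total = 6.715 + 2 × 5.928 = 18.571
α (item deleted) = (5/4)·(1 − 6.715/18.571) = 0.798

α = 0.798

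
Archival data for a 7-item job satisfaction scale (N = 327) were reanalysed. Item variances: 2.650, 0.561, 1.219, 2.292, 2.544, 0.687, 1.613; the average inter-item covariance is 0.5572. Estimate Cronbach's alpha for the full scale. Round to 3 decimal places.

α = 0.781

sum of item variances = 2.650 + 0.561 + 1.219 + 2.292 + 2.544 + 0.687 + 1.613 = 11.566
Sum of the 21 distinct covariances = 21 × 0.5572 = 11.7012
total variance = sum of item variances + 2·Σcov = 11.566 + 2 × 11.7012 = 34.9684
α = (7/6)·(1 − 11.566/34.9684) = 0.781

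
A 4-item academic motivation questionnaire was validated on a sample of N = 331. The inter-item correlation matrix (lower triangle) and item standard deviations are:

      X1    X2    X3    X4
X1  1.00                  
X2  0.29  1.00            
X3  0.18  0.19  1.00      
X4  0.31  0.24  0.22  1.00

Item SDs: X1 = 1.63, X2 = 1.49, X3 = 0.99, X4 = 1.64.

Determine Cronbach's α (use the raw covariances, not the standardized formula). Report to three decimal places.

Σσ²ᵢ = 1.63² + 1.49² + 0.99² + 1.64² = 8.5467
Covariances σ_ij = r_ij · s_i · s_j:
  σ(X1,X2) = 0.29 × 1.63 × 1.49 = 0.7043
  σ(X1,X3) = 0.18 × 1.63 × 0.99 = 0.2905
  σ(X1,X4) = 0.31 × 1.63 × 1.64 = 0.8287
  σ(X2,X3) = 0.19 × 1.49 × 0.99 = 0.2803
  σ(X2,X4) = 0.24 × 1.49 × 1.64 = 0.5865
  σ(X3,X4) = 0.22 × 0.99 × 1.64 = 0.3572
σ²_T = Σσ²ᵢ + 2·Σσ_ij = 8.5467 + 2 × 3.0475 = 14.6417
α = (4/3)·(1 − 8.5467/14.6417) = 0.555

Cronbach's α = 0.555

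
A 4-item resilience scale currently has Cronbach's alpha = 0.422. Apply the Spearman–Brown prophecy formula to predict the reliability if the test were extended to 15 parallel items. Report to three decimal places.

Length factor m = 15/4 = 3.7500
α' = m·α / (1 + (m−1)·α)
   = 15/4 × 0.422 / (1 + (15/4 − 1) × 0.422)
   = 1.5825 / 2.1605 = 0.732

predicted reliability = 0.732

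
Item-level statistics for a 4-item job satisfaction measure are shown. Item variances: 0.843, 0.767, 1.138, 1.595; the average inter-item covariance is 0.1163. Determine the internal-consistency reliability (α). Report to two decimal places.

sum of item variances = 0.843 + 0.767 + 1.138 + 1.595 = 4.343
Sum of the 6 distinct covariances = 6 × 0.1163 = 0.6978
σ²_T = sum of item variances + 2·Σcov = 4.343 + 2 × 0.6978 = 5.7386
α = (4/3)·(1 − 4.343/5.7386) = 0.32

α = 0.32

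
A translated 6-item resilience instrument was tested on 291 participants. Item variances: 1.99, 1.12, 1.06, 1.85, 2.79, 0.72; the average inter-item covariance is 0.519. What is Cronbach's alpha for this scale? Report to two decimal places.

ΣVar(i) = 1.99 + 1.12 + 1.06 + 1.85 + 2.79 + 0.72 = 9.53
Sum of the 15 distinct covariances = 15 × 0.519 = 7.785
total variance = ΣVar(i) + 2·Σcov = 9.53 + 2 × 7.785 = 25.100
α = (6/5)·(1 − 9.53/25.100) = 0.74

Cronbach's alpha = 0.74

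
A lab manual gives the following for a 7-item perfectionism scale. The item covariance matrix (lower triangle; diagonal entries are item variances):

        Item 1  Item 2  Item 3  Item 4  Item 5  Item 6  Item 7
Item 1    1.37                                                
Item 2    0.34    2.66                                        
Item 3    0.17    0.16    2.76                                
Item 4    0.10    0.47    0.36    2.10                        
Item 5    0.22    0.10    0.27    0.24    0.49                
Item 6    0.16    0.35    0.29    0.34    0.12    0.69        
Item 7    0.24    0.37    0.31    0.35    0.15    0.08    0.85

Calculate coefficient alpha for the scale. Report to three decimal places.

α = 0.569

ΣVar(i) = 1.37 + 2.66 + 2.76 + 2.10 + 0.49 + 0.69 + 0.85 = 10.92
Σ_{i<j} σ_ij = 5.19
total variance = 10.92 + 2 × 5.19 = 21.30
α = (k/(k−1))·(1 − ΣVar(i)/total variance) = (7/6)·(1 − 10.92/21.30) = 0.569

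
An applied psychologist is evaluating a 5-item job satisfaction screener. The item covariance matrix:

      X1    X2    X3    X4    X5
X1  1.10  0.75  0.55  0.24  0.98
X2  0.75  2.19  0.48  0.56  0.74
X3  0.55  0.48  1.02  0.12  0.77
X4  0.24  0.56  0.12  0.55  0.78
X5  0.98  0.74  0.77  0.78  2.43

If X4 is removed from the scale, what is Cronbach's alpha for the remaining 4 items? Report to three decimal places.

α = 0.745

Remaining items: X1, X2, X3, X5 (k = 4).
sum of item variances = 1.10 + 2.19 + 1.02 + 2.43 = 6.74
σ²_T = 6.74 + 2 × 4.27 = 15.28
α (item deleted) = (4/3)·(1 − 6.74/15.28) = 0.745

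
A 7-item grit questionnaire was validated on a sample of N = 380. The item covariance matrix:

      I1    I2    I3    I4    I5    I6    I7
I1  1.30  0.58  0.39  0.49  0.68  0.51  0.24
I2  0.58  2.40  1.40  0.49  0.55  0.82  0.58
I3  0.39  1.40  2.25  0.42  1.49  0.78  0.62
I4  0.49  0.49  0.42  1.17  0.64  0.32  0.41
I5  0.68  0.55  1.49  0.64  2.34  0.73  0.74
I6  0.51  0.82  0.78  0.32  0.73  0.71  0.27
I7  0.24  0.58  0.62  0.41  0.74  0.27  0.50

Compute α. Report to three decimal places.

α = 0.830

Σσ²ᵢ = 1.30 + 2.40 + 2.25 + 1.17 + 2.34 + 0.71 + 0.50 = 10.67
Σ_{i<j} σ_ij = 13.15
σ²_total = 10.67 + 2 × 13.15 = 36.97
α = (k/(k−1))·(1 − Σσ²ᵢ/σ²_total) = (7/6)·(1 − 10.67/36.97) = 0.830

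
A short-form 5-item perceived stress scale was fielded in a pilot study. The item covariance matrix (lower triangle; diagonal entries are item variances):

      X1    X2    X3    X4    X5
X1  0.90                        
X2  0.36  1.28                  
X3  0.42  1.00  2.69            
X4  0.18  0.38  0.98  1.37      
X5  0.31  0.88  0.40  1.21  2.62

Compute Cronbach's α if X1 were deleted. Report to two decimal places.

α = 0.73

Remaining items: X2, X3, X4, X5 (k = 4).
Σσ²ᵢ = 1.28 + 2.69 + 1.37 + 2.62 = 7.96
σ²_T = 7.96 + 2 × 4.85 = 17.66
α (item deleted) = (4/3)·(1 − 7.96/17.66) = 0.73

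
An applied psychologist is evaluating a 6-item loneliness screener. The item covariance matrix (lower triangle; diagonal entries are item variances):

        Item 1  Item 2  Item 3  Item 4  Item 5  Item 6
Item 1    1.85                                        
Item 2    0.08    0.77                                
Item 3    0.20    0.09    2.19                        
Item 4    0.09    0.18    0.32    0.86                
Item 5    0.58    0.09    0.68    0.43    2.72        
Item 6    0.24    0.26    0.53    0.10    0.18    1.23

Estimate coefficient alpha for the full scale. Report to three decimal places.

sum of item variances = 1.85 + 0.77 + 2.19 + 0.86 + 2.72 + 1.23 = 9.62
Sum of the distinct covariances = 4.05
Var(T) = 9.62 + 2 × 4.05 = 17.72
α = (k/(k−1))·(1 − sum of item variances/Var(T)) = (6/5)·(1 − 9.62/17.72) = 0.549

coefficient alpha = 0.549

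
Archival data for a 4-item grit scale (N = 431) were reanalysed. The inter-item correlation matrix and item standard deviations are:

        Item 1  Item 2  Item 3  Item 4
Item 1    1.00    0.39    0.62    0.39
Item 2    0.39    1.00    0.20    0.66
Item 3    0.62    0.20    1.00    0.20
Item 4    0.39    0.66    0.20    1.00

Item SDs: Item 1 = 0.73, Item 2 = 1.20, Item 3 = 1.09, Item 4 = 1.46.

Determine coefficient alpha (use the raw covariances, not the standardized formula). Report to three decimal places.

coefficient alpha = 0.707

Σσ²ᵢ = 0.73² + 1.20² + 1.09² + 1.46² = 5.2926
Covariances σ_ij = r_ij · s_i · s_j:
  σ(Item 1,Item 2) = 0.39 × 0.73 × 1.20 = 0.3416
  σ(Item 1,Item 3) = 0.62 × 0.73 × 1.09 = 0.4933
  σ(Item 1,Item 4) = 0.39 × 0.73 × 1.46 = 0.4157
  σ(Item 2,Item 3) = 0.20 × 1.20 × 1.09 = 0.2616
  σ(Item 2,Item 4) = 0.66 × 1.20 × 1.46 = 1.1563
  σ(Item 3,Item 4) = 0.20 × 1.09 × 1.46 = 0.3183
σ²_T = Σσ²ᵢ + 2·Σσ_ij = 5.2926 + 2 × 2.9868 = 11.2662
α = (4/3)·(1 − 5.2926/11.2662) = 0.707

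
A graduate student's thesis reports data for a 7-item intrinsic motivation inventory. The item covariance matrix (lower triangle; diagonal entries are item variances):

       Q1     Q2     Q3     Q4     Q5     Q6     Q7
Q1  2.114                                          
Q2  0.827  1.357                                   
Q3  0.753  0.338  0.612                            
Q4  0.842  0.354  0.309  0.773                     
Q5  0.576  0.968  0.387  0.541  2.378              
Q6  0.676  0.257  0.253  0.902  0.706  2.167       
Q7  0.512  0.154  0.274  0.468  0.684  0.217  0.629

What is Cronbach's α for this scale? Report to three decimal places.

Σσ²ᵢ = 2.114 + 1.357 + 0.612 + 0.773 + 2.378 + 2.167 + 0.629 = 10.030
Sum of the distinct covariances = 10.998
Var(T) = 10.030 + 2 × 10.998 = 32.026
α = (k/(k−1))·(1 − Σσ²ᵢ/Var(T)) = (7/6)·(1 − 10.030/32.026) = 0.801

Cronbach's α = 0.801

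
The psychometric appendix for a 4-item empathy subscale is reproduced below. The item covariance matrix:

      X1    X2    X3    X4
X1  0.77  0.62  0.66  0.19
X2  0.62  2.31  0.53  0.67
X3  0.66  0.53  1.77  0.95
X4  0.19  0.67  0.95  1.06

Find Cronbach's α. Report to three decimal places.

Σσᵢ² = 0.77 + 2.31 + 1.77 + 1.06 = 5.91
Sum of the distinct covariances = 3.62
Var(T) = 5.91 + 2 × 3.62 = 13.15
α = (k/(k−1))·(1 − Σσᵢ²/Var(T)) = (4/3)·(1 − 5.91/13.15) = 0.734

α = 0.734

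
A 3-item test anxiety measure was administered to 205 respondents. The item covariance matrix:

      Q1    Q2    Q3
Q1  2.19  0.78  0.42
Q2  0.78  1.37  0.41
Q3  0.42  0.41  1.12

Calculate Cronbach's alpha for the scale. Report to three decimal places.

α = 0.611

Σσ²ᵢ = 2.19 + 1.37 + 1.12 = 4.68
Σ_{i<j} σ_ij = 1.61
σ²_total = 4.68 + 2 × 1.61 = 7.90
α = (k/(k−1))·(1 − Σσ²ᵢ/σ²_total) = (3/2)·(1 − 4.68/7.90) = 0.611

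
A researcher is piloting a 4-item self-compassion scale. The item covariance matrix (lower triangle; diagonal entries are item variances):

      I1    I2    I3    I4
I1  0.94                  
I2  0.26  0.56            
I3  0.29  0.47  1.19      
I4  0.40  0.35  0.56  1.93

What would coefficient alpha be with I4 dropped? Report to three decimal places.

coefficient alpha = 0.647

Remaining items: I1, I2, I3 (k = 3).
Σσ²ᵢ = 0.94 + 0.56 + 1.19 = 2.69
total variance = 2.69 + 2 × 1.02 = 4.73
α (item deleted) = (3/2)·(1 − 2.69/4.73) = 0.647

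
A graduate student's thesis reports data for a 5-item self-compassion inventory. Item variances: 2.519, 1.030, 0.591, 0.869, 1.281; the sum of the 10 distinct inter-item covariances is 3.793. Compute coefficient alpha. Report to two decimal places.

Σσᵢ² = 2.519 + 1.030 + 0.591 + 0.869 + 1.281 = 6.290
Sum of distinct covariances = 3.793
Var(T) = Σσᵢ² + 2·Σcov = 6.290 + 2 × 3.793 = 13.876
α = (5/4)·(1 − 6.290/13.876) = 0.68

coefficient alpha = 0.68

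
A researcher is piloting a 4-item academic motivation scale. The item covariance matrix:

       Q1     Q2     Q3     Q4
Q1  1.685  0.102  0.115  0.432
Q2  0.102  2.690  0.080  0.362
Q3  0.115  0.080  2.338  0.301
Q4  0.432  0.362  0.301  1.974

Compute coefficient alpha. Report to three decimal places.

coefficient alpha = 0.324

Σσ²ᵢ = 1.685 + 2.690 + 2.338 + 1.974 = 8.687
Sum of off-diagonal covariances = 1.392
Var(T) = 8.687 + 2 × 1.392 = 11.471
α = (k/(k−1))·(1 − Σσ²ᵢ/Var(T)) = (4/3)·(1 − 8.687/11.471) = 0.324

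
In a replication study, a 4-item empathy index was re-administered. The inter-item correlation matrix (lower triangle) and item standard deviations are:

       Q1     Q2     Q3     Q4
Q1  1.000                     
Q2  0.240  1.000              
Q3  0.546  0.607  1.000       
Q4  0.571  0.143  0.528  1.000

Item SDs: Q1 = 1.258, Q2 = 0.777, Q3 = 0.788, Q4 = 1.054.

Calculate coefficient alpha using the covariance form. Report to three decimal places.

α = 0.742

Σσ²ᵢ = 1.258² + 0.777² + 0.788² + 1.054² = 3.9182
Covariances σ_ij = r_ij · s_i · s_j:
  σ(Q1,Q2) = 0.240 × 1.258 × 0.777 = 0.2346
  σ(Q1,Q3) = 0.546 × 1.258 × 0.788 = 0.5413
  σ(Q1,Q4) = 0.571 × 1.258 × 1.054 = 0.7571
  σ(Q2,Q3) = 0.607 × 0.777 × 0.788 = 0.3717
  σ(Q2,Q4) = 0.143 × 0.777 × 1.054 = 0.1171
  σ(Q3,Q4) = 0.528 × 0.788 × 1.054 = 0.4385
σ²_T = Σσ²ᵢ + 2·Σσ_ij = 3.9182 + 2 × 2.4603 = 8.8388
α = (4/3)·(1 − 3.9182/8.8388) = 0.742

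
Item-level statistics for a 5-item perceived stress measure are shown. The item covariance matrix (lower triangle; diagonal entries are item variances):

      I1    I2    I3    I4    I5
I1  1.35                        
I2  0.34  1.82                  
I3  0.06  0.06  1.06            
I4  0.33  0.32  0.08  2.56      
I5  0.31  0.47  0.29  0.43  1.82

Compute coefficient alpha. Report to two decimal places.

α = 0.48

sum of item variances = 1.35 + 1.82 + 1.06 + 2.56 + 1.82 = 8.61
Sum of off-diagonal covariances = 2.69
Var(T) = 8.61 + 2 × 2.69 = 13.99
α = (k/(k−1))·(1 − sum of item variances/Var(T)) = (5/4)·(1 − 8.61/13.99) = 0.48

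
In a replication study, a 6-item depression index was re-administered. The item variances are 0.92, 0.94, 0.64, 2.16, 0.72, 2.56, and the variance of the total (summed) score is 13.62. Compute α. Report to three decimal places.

ΣVar(i) = 0.92 + 0.94 + 0.64 + 2.16 + 0.72 + 2.56 = 7.94
α = (k/(k−1))·(1 − ΣVar(i)/total variance) = (6/5)·(1 − 7.94/13.62) = 0.500

α = 0.500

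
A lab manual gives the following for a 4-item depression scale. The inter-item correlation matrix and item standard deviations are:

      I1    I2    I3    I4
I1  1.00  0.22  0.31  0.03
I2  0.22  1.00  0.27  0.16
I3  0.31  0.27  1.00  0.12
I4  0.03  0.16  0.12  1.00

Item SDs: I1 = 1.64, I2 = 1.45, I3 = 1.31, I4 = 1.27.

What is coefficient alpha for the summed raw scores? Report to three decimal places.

Σσ²ᵢ = 1.64² + 1.45² + 1.31² + 1.27² = 8.1211
Covariances σ_ij = r_ij · s_i · s_j:
  σ(I1,I2) = 0.22 × 1.64 × 1.45 = 0.5232
  σ(I1,I3) = 0.31 × 1.64 × 1.31 = 0.6660
  σ(I1,I4) = 0.03 × 1.64 × 1.27 = 0.0625
  σ(I2,I3) = 0.27 × 1.45 × 1.31 = 0.5129
  σ(I2,I4) = 0.16 × 1.45 × 1.27 = 0.2946
  σ(I3,I4) = 0.12 × 1.31 × 1.27 = 0.1996
σ²_T = Σσ²ᵢ + 2·Σσ_ij = 8.1211 + 2 × 2.2588 = 12.6387
α = (4/3)·(1 − 8.1211/12.6387) = 0.477

α = 0.477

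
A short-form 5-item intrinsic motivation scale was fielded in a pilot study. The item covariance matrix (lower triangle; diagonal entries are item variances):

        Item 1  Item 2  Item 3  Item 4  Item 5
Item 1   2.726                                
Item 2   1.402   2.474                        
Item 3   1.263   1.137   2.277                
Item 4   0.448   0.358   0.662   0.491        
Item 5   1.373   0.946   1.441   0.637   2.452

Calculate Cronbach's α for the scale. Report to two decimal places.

α = 0.81

Σσ²ᵢ = 2.726 + 2.474 + 2.277 + 0.491 + 2.452 = 10.420
Σ_{i<j} σ_ij = 9.667
Var(T) = 10.420 + 2 × 9.667 = 29.754
α = (k/(k−1))·(1 − Σσ²ᵢ/Var(T)) = (5/4)·(1 − 10.420/29.754) = 0.81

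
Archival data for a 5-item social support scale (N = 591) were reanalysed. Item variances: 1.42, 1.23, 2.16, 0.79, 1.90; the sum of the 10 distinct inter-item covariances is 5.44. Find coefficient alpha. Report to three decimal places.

Σσᵢ² = 1.42 + 1.23 + 2.16 + 0.79 + 1.90 = 7.50
Sum of distinct covariances = 5.44
Var(T) = Σσᵢ² + 2·Σcov = 7.50 + 2 × 5.44 = 18.38
α = (5/4)·(1 − 7.50/18.38) = 0.740

α = 0.740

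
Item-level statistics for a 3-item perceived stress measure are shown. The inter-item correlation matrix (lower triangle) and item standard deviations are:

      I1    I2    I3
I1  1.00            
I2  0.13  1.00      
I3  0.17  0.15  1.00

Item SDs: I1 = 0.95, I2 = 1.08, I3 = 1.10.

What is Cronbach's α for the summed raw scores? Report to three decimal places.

Cronbach's α = 0.345

Σσ²ᵢ = 0.95² + 1.08² + 1.10² = 3.2789
Covariances σ_ij = r_ij · s_i · s_j:
  σ(I1,I2) = 0.13 × 0.95 × 1.08 = 0.1334
  σ(I1,I3) = 0.17 × 0.95 × 1.10 = 0.1777
  σ(I2,I3) = 0.15 × 1.08 × 1.10 = 0.1782
σ²_T = Σσ²ᵢ + 2·Σσ_ij = 3.2789 + 2 × 0.4893 = 4.2575
α = (3/2)·(1 − 3.2789/4.2575) = 0.345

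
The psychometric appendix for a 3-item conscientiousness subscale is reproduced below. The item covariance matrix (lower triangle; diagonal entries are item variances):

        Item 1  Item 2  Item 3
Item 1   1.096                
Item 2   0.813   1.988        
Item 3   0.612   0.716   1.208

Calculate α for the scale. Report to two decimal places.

Σσ²ᵢ = 1.096 + 1.988 + 1.208 = 4.292
Σ_{i<j} σ_ij = 2.141
Var(T) = 4.292 + 2 × 2.141 = 8.574
α = (k/(k−1))·(1 − Σσ²ᵢ/Var(T)) = (3/2)·(1 − 4.292/8.574) = 0.75

α = 0.75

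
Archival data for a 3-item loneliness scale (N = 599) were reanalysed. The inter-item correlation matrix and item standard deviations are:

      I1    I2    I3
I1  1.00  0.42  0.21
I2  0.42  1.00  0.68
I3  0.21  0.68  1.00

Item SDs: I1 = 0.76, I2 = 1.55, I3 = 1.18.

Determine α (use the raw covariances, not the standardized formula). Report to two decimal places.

Σσ²ᵢ = 0.76² + 1.55² + 1.18² = 4.3725
Covariances σ_ij = r_ij · s_i · s_j:
  σ(I1,I2) = 0.42 × 0.76 × 1.55 = 0.4948
  σ(I1,I3) = 0.21 × 0.76 × 1.18 = 0.1883
  σ(I2,I3) = 0.68 × 1.55 × 1.18 = 1.2437
σ²_T = Σσ²ᵢ + 2·Σσ_ij = 4.3725 + 2 × 1.9268 = 8.2261
α = (3/2)·(1 − 4.3725/8.2261) = 0.70

α = 0.70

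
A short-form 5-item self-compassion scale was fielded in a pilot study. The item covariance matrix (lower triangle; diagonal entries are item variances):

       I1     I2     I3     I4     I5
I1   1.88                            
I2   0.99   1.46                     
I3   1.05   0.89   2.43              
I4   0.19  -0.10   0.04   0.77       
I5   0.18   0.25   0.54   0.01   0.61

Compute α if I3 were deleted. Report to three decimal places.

Remaining items: I1, I2, I4, I5 (k = 4).
sum of item variances = 1.88 + 1.46 + 0.77 + 0.61 = 4.72
σ²_total = 4.72 + 2 × 1.52 = 7.76
α (item deleted) = (4/3)·(1 − 4.72/7.76) = 0.522

α = 0.522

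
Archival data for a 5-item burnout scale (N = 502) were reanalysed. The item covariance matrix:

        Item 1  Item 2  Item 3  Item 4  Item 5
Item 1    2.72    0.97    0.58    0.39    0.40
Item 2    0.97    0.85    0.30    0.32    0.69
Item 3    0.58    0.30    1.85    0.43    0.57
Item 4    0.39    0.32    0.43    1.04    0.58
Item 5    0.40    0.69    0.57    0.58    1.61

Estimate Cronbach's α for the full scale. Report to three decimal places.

Cronbach's α = 0.706

ΣVar(i) = 2.72 + 0.85 + 1.85 + 1.04 + 1.61 = 8.07
Sum of the distinct covariances = 5.23
Var(T) = 8.07 + 2 × 5.23 = 18.53
α = (k/(k−1))·(1 − ΣVar(i)/Var(T)) = (5/4)·(1 − 8.07/18.53) = 0.706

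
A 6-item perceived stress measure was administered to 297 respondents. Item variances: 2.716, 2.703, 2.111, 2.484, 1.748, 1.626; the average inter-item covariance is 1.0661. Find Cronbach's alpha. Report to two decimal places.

Σσᵢ² = 2.716 + 2.703 + 2.111 + 2.484 + 1.748 + 1.626 = 13.388
Sum of the 15 distinct covariances = 15 × 1.0661 = 15.9915
Var(T) = Σσᵢ² + 2·Σcov = 13.388 + 2 × 15.9915 = 45.3710
α = (6/5)·(1 − 13.388/45.3710) = 0.85

Cronbach's alpha = 0.85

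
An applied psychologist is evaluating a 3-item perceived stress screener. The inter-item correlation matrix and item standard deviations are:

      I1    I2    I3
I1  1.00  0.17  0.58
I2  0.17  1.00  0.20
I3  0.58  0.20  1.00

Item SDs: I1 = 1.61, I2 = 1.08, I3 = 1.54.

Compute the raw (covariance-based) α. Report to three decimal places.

Σσ²ᵢ = 1.61² + 1.08² + 1.54² = 6.1301
Covariances σ_ij = r_ij · s_i · s_j:
  σ(I1,I2) = 0.17 × 1.61 × 1.08 = 0.2956
  σ(I1,I3) = 0.58 × 1.61 × 1.54 = 1.4381
  σ(I2,I3) = 0.20 × 1.08 × 1.54 = 0.3326
σ²_T = Σσ²ᵢ + 2·Σσ_ij = 6.1301 + 2 × 2.0663 = 10.2627
α = (3/2)·(1 − 6.1301/10.2627) = 0.604

α = 0.604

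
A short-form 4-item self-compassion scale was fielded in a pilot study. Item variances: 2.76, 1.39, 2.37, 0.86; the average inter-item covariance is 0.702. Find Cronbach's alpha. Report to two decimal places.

sum of item variances = 2.76 + 1.39 + 2.37 + 0.86 = 7.38
Sum of the 6 distinct covariances = 6 × 0.702 = 4.212
σ²_total = sum of item variances + 2·Σcov = 7.38 + 2 × 4.212 = 15.804
α = (4/3)·(1 − 7.38/15.804) = 0.71

Cronbach's alpha = 0.71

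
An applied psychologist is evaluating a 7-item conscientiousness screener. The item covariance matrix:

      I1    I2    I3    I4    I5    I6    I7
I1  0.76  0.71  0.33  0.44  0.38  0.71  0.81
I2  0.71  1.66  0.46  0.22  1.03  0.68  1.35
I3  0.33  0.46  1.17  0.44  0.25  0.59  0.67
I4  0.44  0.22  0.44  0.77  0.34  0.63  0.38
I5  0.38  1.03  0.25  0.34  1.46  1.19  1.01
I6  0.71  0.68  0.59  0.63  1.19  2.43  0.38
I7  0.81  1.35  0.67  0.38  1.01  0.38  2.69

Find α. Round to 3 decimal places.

sum of item variances = 0.76 + 1.66 + 1.17 + 0.77 + 1.46 + 2.43 + 2.69 = 10.94
Sum of the distinct covariances = 13.00
Var(T) = 10.94 + 2 × 13.00 = 36.94
α = (k/(k−1))·(1 − sum of item variances/Var(T)) = (7/6)·(1 − 10.94/36.94) = 0.821

α = 0.821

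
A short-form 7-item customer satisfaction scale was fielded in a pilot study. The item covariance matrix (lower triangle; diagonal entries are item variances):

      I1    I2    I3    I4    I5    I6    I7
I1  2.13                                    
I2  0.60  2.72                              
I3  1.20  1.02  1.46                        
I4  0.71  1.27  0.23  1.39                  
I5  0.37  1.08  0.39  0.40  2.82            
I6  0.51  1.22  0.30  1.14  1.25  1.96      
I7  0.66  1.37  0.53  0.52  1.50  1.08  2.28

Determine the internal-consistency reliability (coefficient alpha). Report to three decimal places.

ΣVar(i) = 2.13 + 2.72 + 1.46 + 1.39 + 2.82 + 1.96 + 2.28 = 14.76
Σ_{i<j} σ_ij = 17.35
σ²_total = 14.76 + 2 × 17.35 = 49.46
α = (k/(k−1))·(1 − ΣVar(i)/σ²_total) = (7/6)·(1 − 14.76/49.46) = 0.819

α = 0.819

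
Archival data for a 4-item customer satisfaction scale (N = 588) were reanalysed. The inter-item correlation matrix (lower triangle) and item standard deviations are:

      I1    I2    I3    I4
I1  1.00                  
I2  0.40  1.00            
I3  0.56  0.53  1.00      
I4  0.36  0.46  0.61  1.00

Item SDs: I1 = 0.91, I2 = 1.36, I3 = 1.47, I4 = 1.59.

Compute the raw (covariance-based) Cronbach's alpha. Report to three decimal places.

Σσ²ᵢ = 0.91² + 1.36² + 1.47² + 1.59² = 7.3667
Covariances σ_ij = r_ij · s_i · s_j:
  σ(I1,I2) = 0.40 × 0.91 × 1.36 = 0.4950
  σ(I1,I3) = 0.56 × 0.91 × 1.47 = 0.7491
  σ(I1,I4) = 0.36 × 0.91 × 1.59 = 0.5209
  σ(I2,I3) = 0.53 × 1.36 × 1.47 = 1.0596
  σ(I2,I4) = 0.46 × 1.36 × 1.59 = 0.9947
  σ(I3,I4) = 0.61 × 1.47 × 1.59 = 1.4258
σ²_T = Σσ²ᵢ + 2·Σσ_ij = 7.3667 + 2 × 5.2451 = 17.8569
α = (4/3)·(1 − 7.3667/17.8569) = 0.783

α = 0.783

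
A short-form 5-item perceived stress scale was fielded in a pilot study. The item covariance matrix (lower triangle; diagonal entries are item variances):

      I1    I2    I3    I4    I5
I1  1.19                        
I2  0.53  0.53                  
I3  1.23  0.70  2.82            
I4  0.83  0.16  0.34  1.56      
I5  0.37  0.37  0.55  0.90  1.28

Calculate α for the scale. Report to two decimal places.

Σσ²ᵢ = 1.19 + 0.53 + 2.82 + 1.56 + 1.28 = 7.38
Σ_{i<j} σ_ij = 5.98
total variance = 7.38 + 2 × 5.98 = 19.34
α = (k/(k−1))·(1 − Σσ²ᵢ/total variance) = (5/4)·(1 − 7.38/19.34) = 0.77

α = 0.77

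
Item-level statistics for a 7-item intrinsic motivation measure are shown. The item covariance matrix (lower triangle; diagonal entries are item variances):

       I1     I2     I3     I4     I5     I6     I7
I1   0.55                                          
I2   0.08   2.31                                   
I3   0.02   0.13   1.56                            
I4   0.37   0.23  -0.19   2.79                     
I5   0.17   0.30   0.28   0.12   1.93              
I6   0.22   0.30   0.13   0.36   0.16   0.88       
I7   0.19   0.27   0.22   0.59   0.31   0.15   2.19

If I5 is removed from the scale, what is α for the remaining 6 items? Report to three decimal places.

Remaining items: I1, I2, I3, I4, I6, I7 (k = 6).
ΣVar(i) = 0.55 + 2.31 + 1.56 + 2.79 + 0.88 + 2.19 = 10.28
Var(T) = 10.28 + 2 × 3.07 = 16.42
α (item deleted) = (6/5)·(1 − 10.28/16.42) = 0.449

α = 0.449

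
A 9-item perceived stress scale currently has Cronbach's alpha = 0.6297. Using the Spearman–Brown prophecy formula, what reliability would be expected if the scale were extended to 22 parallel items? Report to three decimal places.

predicted reliability = 0.806

Length factor m = 22/9 = 2.4444
α' = m·α / (1 + (m−1)·α)
   = 22/9 × 0.6297 / (1 + (22/9 − 1) × 0.6297)
   = 1.5393 / 1.9096 = 0.806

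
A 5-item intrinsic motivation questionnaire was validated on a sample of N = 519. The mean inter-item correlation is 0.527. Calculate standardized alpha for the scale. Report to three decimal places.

standardized alpha = 0.848

Standardized α = k·r̄ / (1 + (k−1)·r̄) = 5 × 0.527 / (1 + 4 × 0.527)
  = 2.6350 / 3.1080 = 0.848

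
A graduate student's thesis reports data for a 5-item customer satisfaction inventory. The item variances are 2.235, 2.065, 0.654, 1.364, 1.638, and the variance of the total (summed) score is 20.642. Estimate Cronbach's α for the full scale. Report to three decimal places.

Σσᵢ² = 2.235 + 2.065 + 0.654 + 1.364 + 1.638 = 7.956
α = (k/(k−1))·(1 − Σσᵢ²/total variance) = (5/4)·(1 − 7.956/20.642) = 0.768

Cronbach's α = 0.768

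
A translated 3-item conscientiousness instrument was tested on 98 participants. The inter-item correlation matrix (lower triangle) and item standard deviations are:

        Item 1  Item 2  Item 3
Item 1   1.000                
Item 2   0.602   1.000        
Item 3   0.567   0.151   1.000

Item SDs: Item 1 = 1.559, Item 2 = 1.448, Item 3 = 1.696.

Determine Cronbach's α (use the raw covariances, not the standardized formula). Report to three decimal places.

Cronbach's α = 0.699

Σσ²ᵢ = 1.559² + 1.448² + 1.696² = 7.4036
Covariances σ_ij = r_ij · s_i · s_j:
  σ(Item 1,Item 2) = 0.602 × 1.559 × 1.448 = 1.3590
  σ(Item 1,Item 3) = 0.567 × 1.559 × 1.696 = 1.4992
  σ(Item 2,Item 3) = 0.151 × 1.448 × 1.696 = 0.3708
σ²_T = Σσ²ᵢ + 2·Σσ_ij = 7.4036 + 2 × 3.2290 = 13.8616
α = (3/2)·(1 − 7.4036/13.8616) = 0.699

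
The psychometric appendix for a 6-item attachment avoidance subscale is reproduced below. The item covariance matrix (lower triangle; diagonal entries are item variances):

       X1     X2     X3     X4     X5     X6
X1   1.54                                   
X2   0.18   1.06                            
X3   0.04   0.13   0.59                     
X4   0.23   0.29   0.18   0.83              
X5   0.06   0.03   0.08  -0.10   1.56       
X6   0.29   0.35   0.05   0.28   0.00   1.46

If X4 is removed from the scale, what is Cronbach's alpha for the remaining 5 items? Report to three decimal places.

α = 0.351

Remaining items: X1, X2, X3, X5, X6 (k = 5).
ΣVar(i) = 1.54 + 1.06 + 0.59 + 1.56 + 1.46 = 6.21
total variance = 6.21 + 2 × 1.21 = 8.63
α (item deleted) = (5/4)·(1 − 6.21/8.63) = 0.351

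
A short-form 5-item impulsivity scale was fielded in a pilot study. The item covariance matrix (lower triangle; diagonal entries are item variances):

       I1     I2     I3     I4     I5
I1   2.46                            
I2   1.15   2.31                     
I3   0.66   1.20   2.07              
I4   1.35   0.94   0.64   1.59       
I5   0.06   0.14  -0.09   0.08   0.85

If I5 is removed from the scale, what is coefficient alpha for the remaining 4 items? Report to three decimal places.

Remaining items: I1, I2, I3, I4 (k = 4).
sum of item variances = 2.46 + 2.31 + 2.07 + 1.59 = 8.43
Var(T) = 8.43 + 2 × 5.94 = 20.31
α (item deleted) = (4/3)·(1 − 8.43/20.31) = 0.780

coefficient alpha = 0.780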